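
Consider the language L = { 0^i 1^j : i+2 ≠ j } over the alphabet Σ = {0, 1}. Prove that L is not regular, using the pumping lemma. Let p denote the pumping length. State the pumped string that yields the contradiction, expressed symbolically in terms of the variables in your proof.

0^{p+p!} 1^{p+p!+2}

Suppose for contradiction that L is regular, and let p be the pumping length.
Choose w = 0^p 1^{p+p!+2}. Since p ≠ (p+p!+2)-2 = p+p!, w ∈ L; and |w| ≥ p.
The pumping lemma gives a decomposition w = xyz where |xy| ≤ p and y is nonempty.
The first p characters of w are 0's, so xy (and hence y) consists only of 0's. Write y = 0^k, 1 ≤ k ≤ p.
Since 1 ≤ k ≤ p, k divides p!; set t = 1 + p!/k. Then xy^t z has p + (p!/k)·k = p + p! copies of 0. Now the 0-count is p+p! and (1-count)-2 = (p+p!+2)-2 = p+p!, so i+2 ≠ j fails. So xy^t z = 0^{p+p!} 1^{p+p!+2} ∉ L.
Contradiction. Therefore L is not regular.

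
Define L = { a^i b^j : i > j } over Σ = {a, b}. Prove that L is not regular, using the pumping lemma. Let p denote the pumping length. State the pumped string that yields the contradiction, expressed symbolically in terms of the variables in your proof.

Suppose for contradiction that L is regular, and let p be the pumping length.
Choose w = a^{p+1} b^p ∈ L, with |w| = 2p+1 ≥ p.
The pumping lemma gives a decomposition w = xyz where |xy| ≤ p and |y| > 0.
Because |xy| ≤ p and w begins with p copies of a, we have y = a^k with 1 ≤ k ≤ p.
Consider xy^0z = xz = a^{p+1-k} b^p. Since k ≥ 1, the a-count p+1-k is at most p, so i > j fails; thus xz ∉ L.
This contradicts the pumping lemma, so L is not regular.

a^{p+1-k} b^p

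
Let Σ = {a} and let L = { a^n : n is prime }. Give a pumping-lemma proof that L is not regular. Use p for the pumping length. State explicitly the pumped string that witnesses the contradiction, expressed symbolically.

Assume L is regular; let p be its pumping constant.
Let q be a prime with q ≥ p+2 (infinitely many primes exist), and take w = a^q ∈ L with |w| = q ≥ p.
By the pumping lemma, w = xyz with |xy| ≤ p and |y| ≥ 1.
Then y = a^k for some k with 1 ≤ k ≤ p.
Since 1 ≤ k ≤ p, |xz| = q-k. Pump with i = q+1: |xy^{q+1}z| = (q-k)+(q+1)k = q+qk = q(1+k), which is composite (both factors ≥ 2). So xy^{q+1}z = a^{q(1+k)} ∉ L.
This contradicts the pumping lemma, so L is not regular.

a^{q(1+k)}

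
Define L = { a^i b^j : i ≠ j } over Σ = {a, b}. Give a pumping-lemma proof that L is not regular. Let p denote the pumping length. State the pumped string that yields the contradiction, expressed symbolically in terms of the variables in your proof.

Assume L is regular. Let p be the pumping length given by the pumping lemma.
Choose w = a^p b^{p+p!}. Since p ≠ p+p!, w ∈ L; and |w| ≥ p.
Write w = xyz as guaranteed by the lemma, with |xy| ≤ p and |y| > 0.
Since the first p symbols of w are all a's and |xy| ≤ p, y lies entirely in the leading a-block: y = a^k for some k with 1 ≤ k ≤ p.
Since 1 ≤ k ≤ p, k divides p!; set t = 1 + p!/k. Then xy^t z has p + (p!/k)·k = p + p! copies of a. Now the a-count equals the b-count, so i ≠ j fails. So xy^t z = a^{p+p!} b^{p+p!} ∉ L.
This contradicts the pumping lemma, so L is not regular.

a^{p+p!} b^{p+p!}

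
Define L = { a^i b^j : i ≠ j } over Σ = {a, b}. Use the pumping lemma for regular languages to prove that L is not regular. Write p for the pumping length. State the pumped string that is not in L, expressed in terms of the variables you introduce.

Toward a contradiction, assume L is regular with pumping length p.
Choose w = a^p b^{p+p!}. Since p ≠ p+p!, w ∈ L; and |w| ≥ p.
The pumping lemma gives a decomposition w = xyz where |xy| ≤ p and y is nonempty.
Since the first p symbols of w are all a's and |xy| ≤ p, y lies entirely in the leading a-block: y = a^k for some k with 1 ≤ k ≤ p.
Since 1 ≤ k ≤ p, k divides p!; set t = 1 + p!/k. Then xy^t z has p + (p!/k)·k = p + p! copies of a. Now the a-count equals the b-count, so i ≠ j fails. So xy^t z = a^{p+p!} b^{p+p!} ∉ L.
This is a contradiction; hence L is not regular.

a^{p+p!} b^{p+p!}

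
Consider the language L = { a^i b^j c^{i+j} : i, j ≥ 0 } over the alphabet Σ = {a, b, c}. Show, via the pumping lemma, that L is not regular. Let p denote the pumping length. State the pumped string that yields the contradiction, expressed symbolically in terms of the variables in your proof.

a^{p+k} b^p c^{2p}

Assume L is regular; let p be its pumping constant.
Take w = a^p b^p c^{2p} ∈ L (with i=j=p, i+j=2p), |w| = 4p ≥ p.
By the pumping lemma, w = xyz with |xy| ≤ p and y is nonempty.
The first p characters of w are a's, so xy (and hence y) consists only of a's. Write y = a^k, 1 ≤ k ≤ p.
Consider xy^2z = a^{p+k} b^p c^{2p}. Now the a- and b-counts sum to 2p+k, but the c-count is 2p ≠ 2p+k. So xy^2z ∉ L.
This is a contradiction; hence L is not regular.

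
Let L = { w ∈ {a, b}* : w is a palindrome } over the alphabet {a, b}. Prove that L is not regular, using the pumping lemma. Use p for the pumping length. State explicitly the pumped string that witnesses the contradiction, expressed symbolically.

Toward a contradiction, assume L is regular with pumping length p.
Take w = a^p b a^p, a palindrome of length 2p+1 ≥ p.
The pumping lemma gives a decomposition w = xyz where |xy| ≤ p and y is nonempty.
Because |xy| ≤ p and w begins with p copies of a, we have y = a^k with 1 ≤ k ≤ p.
Pump with i = 2: xy^2z = a^{p+k} b a^p. Its reverse is a^p b a^{p+k}, which differs from xy^2z since k ≥ 1. So xy^2z is not a palindrome and xy^2z ∉ L.
This contradicts the pumping lemma, so L is not regular.

a^{p+k} b a^p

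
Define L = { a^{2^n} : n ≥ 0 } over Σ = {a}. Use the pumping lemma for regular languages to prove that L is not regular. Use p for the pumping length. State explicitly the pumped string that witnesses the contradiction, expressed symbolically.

Assume L is regular. Let p be the pumping length given by the pumping lemma.
Take w = a^{2^p} ∈ L with |w| = 2^p ≥ p.
The pumping lemma gives a decomposition w = xyz where |xy| ≤ p and y is nonempty.
Then y = a^k for some k with 1 ≤ k ≤ p.
Pump with i = 2: xy^2z = a^{2^p+k}. Since 1 ≤ k ≤ p < 2^p, we have 2^p < 2^p+k < 2^{p+1}, so 2^p+k is not a power of 2. So xy^2z ∉ L.
Contradiction. Therefore L is not regular.

a^{2^p+k}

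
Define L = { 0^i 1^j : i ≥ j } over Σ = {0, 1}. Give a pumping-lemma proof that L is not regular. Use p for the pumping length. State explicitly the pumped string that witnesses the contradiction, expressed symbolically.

Assume L is regular. Let p be the pumping length given by the pumping lemma.
Choose w = 0^p 1^p ∈ L, with |w| = 2p ≥ p.
Write w = xyz as guaranteed by the lemma, with |xy| ≤ p and |y| > 0.
Because |xy| ≤ p and w begins with p copies of 0, we have y = 0^k with 1 ≤ k ≤ p.
Consider xy^0z = xz = 0^{p-k} 1^p. Since k ≥ 1, the 0-count p-k is less than p, so i ≥ j fails; thus xz ∉ L.
Contradiction. Therefore L is not regular.

0^{p-k} 1^p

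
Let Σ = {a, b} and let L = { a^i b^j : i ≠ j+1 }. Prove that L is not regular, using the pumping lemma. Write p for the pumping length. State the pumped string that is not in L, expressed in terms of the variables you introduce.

a^{p+p!} b^{p+p!-1}

Toward a contradiction, assume L is regular with pumping length p.
Choose w = a^p b^{p+p!-1}. Since p ≠ (p+p!-1)+1 = p+p!, w ∈ L; and |w| ≥ p.
By the pumping lemma, w = xyz with |xy| ≤ p and |y| > 0.
The first p characters of w are a's, so xy (and hence y) consists only of a's. Write y = a^k, 1 ≤ k ≤ p.
Since 1 ≤ k ≤ p, k divides p!; set t = 1 + p!/k. Then xy^t z has p + (p!/k)·k = p + p! copies of a. Now the a-count is p+p! and (b-count)+1 = (p+p!-1)+1 = p+p!, so i ≠ j+1 fails. So xy^t z = a^{p+p!} b^{p+p!-1} ∉ L.
This contradicts the pumping lemma, so L is not regular.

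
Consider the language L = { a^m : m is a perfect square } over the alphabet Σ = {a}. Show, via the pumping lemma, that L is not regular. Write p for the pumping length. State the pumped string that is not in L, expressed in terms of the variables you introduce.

Assume L is regular. Let p be the pumping length given by the pumping lemma.
Take w = a^{p²} ∈ L with |w| = p² ≥ p.
The pumping lemma gives a decomposition w = xyz where |xy| ≤ p and |y| > 0.
Then y = a^k for some k with 1 ≤ k ≤ p.
Pump with i = 2: xy^2z = a^{p²+k}. Since 1 ≤ k ≤ p, p² < p²+k ≤ p²+p < (p+1)², so p²+k lies strictly between consecutive squares and is not a perfect square. So xy^2z ∉ L.
This is a contradiction; hence L is not regular.

a^{p²+k}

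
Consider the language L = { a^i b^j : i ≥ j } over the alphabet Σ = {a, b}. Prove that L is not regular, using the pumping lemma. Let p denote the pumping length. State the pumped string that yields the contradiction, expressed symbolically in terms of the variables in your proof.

Assume L is regular; let p be its pumping constant.
Choose w = a^p b^p ∈ L, with |w| = 2p ≥ p.
By the pumping lemma, w = xyz with |xy| ≤ p and |y| > 0.
Because |xy| ≤ p and w begins with p copies of a, we have y = a^k with 1 ≤ k ≤ p.
Consider xy^0z = xz = a^{p-k} b^p. Since k ≥ 1, the a-count p-k is less than p, so i ≥ j fails; thus xz ∉ L.
Contradiction. Therefore L is not regular.

a^{p-k} b^p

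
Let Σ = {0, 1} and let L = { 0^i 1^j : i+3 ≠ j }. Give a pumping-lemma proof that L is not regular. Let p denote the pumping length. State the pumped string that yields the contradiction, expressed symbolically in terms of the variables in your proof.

0^{p+p!} 1^{p+p!+3}

Assume L is regular. Let p be the pumping length given by the pumping lemma.
Choose w = 0^p 1^{p+p!+3}. Since p ≠ (p+p!+3)-3 = p+p!, w ∈ L; and |w| ≥ p.
By the pumping lemma, w = xyz with |xy| ≤ p and |y| ≥ 1.
The first p characters of w are 0's, so xy (and hence y) consists only of 0's. Write y = 0^k, 1 ≤ k ≤ p.
Since 1 ≤ k ≤ p, k divides p!; set t = 1 + p!/k. Then xy^t z has p + (p!/k)·k = p + p! copies of 0. Now the 0-count is p+p! and (1-count)-3 = (p+p!+3)-3 = p+p!, so i+3 ≠ j fails. So xy^t z = 0^{p+p!} 1^{p+p!+3} ∉ L.
Contradiction. Therefore L is not regular.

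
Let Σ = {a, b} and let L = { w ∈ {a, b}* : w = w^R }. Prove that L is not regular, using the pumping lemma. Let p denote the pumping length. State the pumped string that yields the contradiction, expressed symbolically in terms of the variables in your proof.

a^{p+k} b a^p

Toward a contradiction, assume L is regular with pumping length p.
Take w = a^p b a^p, a palindrome of length 2p+1 ≥ p.
The pumping lemma gives a decomposition w = xyz where |xy| ≤ p and |y| > 0.
The first p characters of w are a's, so xy (and hence y) consists only of a's. Write y = a^k, 1 ≤ k ≤ p.
Pump with i = 2: xy^2z = a^{p+k} b a^p. Its reverse is a^p b a^{p+k}, which differs from xy^2z since k ≥ 1. So xy^2z is not a palindrome and xy^2z ∉ L.
This is a contradiction; hence L is not regular.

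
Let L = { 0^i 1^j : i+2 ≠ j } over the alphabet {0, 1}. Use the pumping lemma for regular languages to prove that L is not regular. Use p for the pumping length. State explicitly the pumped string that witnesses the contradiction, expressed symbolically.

0^{p+p!} 1^{p+p!+2}

Toward a contradiction, assume L is regular with pumping length p.
Choose w = 0^p 1^{p+p!+2}. Since p ≠ (p+p!+2)-2 = p+p!, w ∈ L; and |w| ≥ p.
The pumping lemma gives a decomposition w = xyz where |xy| ≤ p and |y| ≥ 1.
Because |xy| ≤ p and w begins with p copies of 0, we have y = 0^k with 1 ≤ k ≤ p.
Since 1 ≤ k ≤ p, k divides p!; set t = 1 + p!/k. Then xy^t z has p + (p!/k)·k = p + p! copies of 0. Now the 0-count is p+p! and (1-count)-2 = (p+p!+2)-2 = p+p!, so i+2 ≠ j fails. So xy^t z = 0^{p+p!} 1^{p+p!+2} ∉ L.
This contradicts the pumping lemma, so L is not regular.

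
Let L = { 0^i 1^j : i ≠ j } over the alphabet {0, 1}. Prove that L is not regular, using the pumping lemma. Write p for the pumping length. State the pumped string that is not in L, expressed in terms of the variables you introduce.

Suppose for contradiction that L is regular, and let p be the pumping length.
Choose w = 0^p 1^{p+p!}. Since p ≠ p+p!, w ∈ L; and |w| ≥ p.
By the pumping lemma, w = xyz with |xy| ≤ p and |y| > 0.
The first p characters of w are 0's, so xy (and hence y) consists only of 0's. Write y = 0^k, 1 ≤ k ≤ p.
Since 1 ≤ k ≤ p, k divides p!; set t = 1 + p!/k. Then xy^t z has p + (p!/k)·k = p + p! copies of 0. Now the 0-count equals the 1-count, so i ≠ j fails. So xy^t z = 0^{p+p!} 1^{p+p!} ∉ L.
This is a contradiction; hence L is not regular.

0^{p+p!} 1^{p+p!}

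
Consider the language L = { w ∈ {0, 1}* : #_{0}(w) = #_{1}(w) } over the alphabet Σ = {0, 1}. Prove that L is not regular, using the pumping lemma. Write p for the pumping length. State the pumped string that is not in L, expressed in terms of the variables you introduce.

0^{p+k} 1^p

Toward a contradiction, assume L is regular with pumping length p.
Choose w = 0^p 1^p ∈ L with |w| = 2p ≥ p.
By the pumping lemma, w = xyz with |xy| ≤ p and y is nonempty.
Because |xy| ≤ p and w begins with p copies of 0, we have y = 0^k with 1 ≤ k ≤ p.
Pump with i = 2: xy^2z = 0^{p+k} 1^p has p+k occurrences of 0 but only p of 1. Since k ≥ 1 the counts differ, so xy^2z ∉ L.
Contradiction. Therefore L is not regular.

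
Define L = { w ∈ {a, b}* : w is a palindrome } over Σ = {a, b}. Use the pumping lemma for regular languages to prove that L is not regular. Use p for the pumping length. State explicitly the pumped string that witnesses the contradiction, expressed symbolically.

Toward a contradiction, assume L is regular with pumping length p.
Take w = a^p b a^p, a palindrome of length 2p+1 ≥ p.
By the pumping lemma, w = xyz with |xy| ≤ p and |y| ≥ 1.
The first p characters of w are a's, so xy (and hence y) consists only of a's. Write y = a^k, 1 ≤ k ≤ p.
Pump with i = 2: xy^2z = a^{p+k} b a^p. Its reverse is a^p b a^{p+k}, which differs from xy^2z since k ≥ 1. So xy^2z is not a palindrome and xy^2z ∉ L.
This contradicts the pumping lemma, so L is not regular.

a^{p+k} b a^p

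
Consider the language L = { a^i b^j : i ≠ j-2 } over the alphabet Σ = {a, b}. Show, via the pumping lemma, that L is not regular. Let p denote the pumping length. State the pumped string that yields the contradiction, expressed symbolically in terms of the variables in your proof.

Suppose for contradiction that L is regular, and let p be the pumping length.
Choose w = a^p b^{p+p!+2}. Since p ≠ (p+p!+2)-2 = p+p!, w ∈ L; and |w| ≥ p.
Write w = xyz as guaranteed by the lemma, with |xy| ≤ p and y is nonempty.
Since the first p symbols of w are all a's and |xy| ≤ p, y lies entirely in the leading a-block: y = a^k for some k with 1 ≤ k ≤ p.
Since 1 ≤ k ≤ p, k divides p!; set t = 1 + p!/k. Then xy^t z has p + (p!/k)·k = p + p! copies of a. Now the a-count is p+p! and (b-count)-2 = (p+p!+2)-2 = p+p!, so i ≠ j-2 fails. So xy^t z = a^{p+p!} b^{p+p!+2} ∉ L.
Contradiction. Therefore L is not regular.

a^{p+p!} b^{p+p!+2}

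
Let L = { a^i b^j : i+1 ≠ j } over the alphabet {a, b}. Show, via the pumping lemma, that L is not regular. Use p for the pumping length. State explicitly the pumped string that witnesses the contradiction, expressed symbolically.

Toward a contradiction, assume L is regular with pumping length p.
Choose w = a^p b^{p+p!+1}. Since p ≠ (p+p!+1)-1 = p+p!, w ∈ L; and |w| ≥ p.
The pumping lemma gives a decomposition w = xyz where |xy| ≤ p and |y| ≥ 1.
Since the first p symbols of w are all a's and |xy| ≤ p, y lies entirely in the leading a-block: y = a^k for some k with 1 ≤ k ≤ p.
Since 1 ≤ k ≤ p, k divides p!; set t = 1 + p!/k. Then xy^t z has p + (p!/k)·k = p + p! copies of a. Now the a-count is p+p! and (b-count)-1 = (p+p!+1)-1 = p+p!, so i+1 ≠ j fails. So xy^t z = a^{p+p!} b^{p+p!+1} ∉ L.
Contradiction. Therefore L is not regular.

a^{p+p!} b^{p+p!+1}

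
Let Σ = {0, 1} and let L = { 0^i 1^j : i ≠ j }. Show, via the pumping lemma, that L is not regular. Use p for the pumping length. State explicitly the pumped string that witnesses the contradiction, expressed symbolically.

0^{p+p!} 1^{p+p!}

Toward a contradiction, assume L is regular with pumping length p.
Choose w = 0^p 1^{p+p!}. Since p ≠ p+p!, w ∈ L; and |w| ≥ p.
Write w = xyz as guaranteed by the lemma, with |xy| ≤ p and |y| > 0.
Because |xy| ≤ p and w begins with p copies of 0, we have y = 0^k with 1 ≤ k ≤ p.
Since 1 ≤ k ≤ p, k divides p!; set t = 1 + p!/k. Then xy^t z has p + (p!/k)·k = p + p! copies of 0. Now the 0-count equals the 1-count, so i ≠ j fails. So xy^t z = 0^{p+p!} 1^{p+p!} ∉ L.
This contradicts the pumping lemma, so L is not regular.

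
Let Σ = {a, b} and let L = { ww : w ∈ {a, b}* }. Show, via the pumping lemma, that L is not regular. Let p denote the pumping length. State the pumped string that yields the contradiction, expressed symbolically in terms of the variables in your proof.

Toward a contradiction, assume L is regular with pumping length p.
Take w = a^p b^p a^p b^p = uu where u = a^pb^p; then w ∈ L and |w| = 4p ≥ p.
The pumping lemma gives a decomposition w = xyz where |xy| ≤ p and |y| > 0.
The first p characters of w are a's, so xy (and hence y) consists only of a's. Write y = a^k, 1 ≤ k ≤ p.
Pump with i = 2: xy^2z = a^{p+k} b^p a^p b^p, of length 4p+k. Suppose this equals vv. The string starts with a and ends with b, so v does too; thus the boundary between the two copies of v is a b→a transition. There is exactly one such transition, at position 2p+k, so |v| = 2p+k and |vv| = 4p+2k ≠ 4p+k since k ≥ 1. So xy^2z ∉ L.
This is a contradiction; hence L is not regular.

a^{p+k} b^p a^p b^p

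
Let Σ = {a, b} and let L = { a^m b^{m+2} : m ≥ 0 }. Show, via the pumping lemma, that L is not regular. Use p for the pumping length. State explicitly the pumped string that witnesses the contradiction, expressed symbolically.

a^{p+k} b^{p+2}

Suppose for contradiction that L is regular, and let p be the pumping length.
Take w = a^p b^{p+2}. Then w ∈ L and |w| = 2p+2 ≥ p.
Write w = xyz as guaranteed by the lemma, with |xy| ≤ p and |y| ≥ 1.
Because |xy| ≤ p and w begins with p copies of a, we have y = a^k with 1 ≤ k ≤ p.
Pump with i = 2: xy^2z = a^{p+k} b^{p+2}. For this to lie in L we would need p+2 = (p+k)+2, which forces k = 0. But k ≥ 1, so xy^2z ∉ L.
This is a contradiction; hence L is not regular.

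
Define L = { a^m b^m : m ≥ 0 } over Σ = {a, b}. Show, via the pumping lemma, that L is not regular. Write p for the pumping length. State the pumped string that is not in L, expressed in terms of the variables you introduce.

a^{p+k} b^p

Suppose for contradiction that L is regular, and let p be the pumping length.
Let w = a^p b^p ∈ L; note |w| = 2p ≥ p.
The pumping lemma gives a decomposition w = xyz where |xy| ≤ p and y is nonempty.
Since the first p symbols of w are all a's and |xy| ≤ p, y lies entirely in the leading a-block: y = a^k for some k with 1 ≤ k ≤ p.
Pump with i = 2: xy^2z = a^{p+k} b^p. For this to lie in L we would need p = p+k, which forces k = 0. But k ≥ 1, so xy^2z ∉ L.
This is a contradiction; hence L is not regular.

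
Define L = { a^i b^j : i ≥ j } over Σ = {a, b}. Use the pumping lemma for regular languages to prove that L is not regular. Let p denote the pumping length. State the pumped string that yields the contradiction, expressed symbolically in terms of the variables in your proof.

a^{p-k} b^p

Assume L is regular. Let p be the pumping length given by the pumping lemma.
Choose w = a^p b^p ∈ L, with |w| = 2p ≥ p.
The pumping lemma gives a decomposition w = xyz where |xy| ≤ p and y is nonempty.
Since the first p symbols of w are all a's and |xy| ≤ p, y lies entirely in the leading a-block: y = a^k for some k with 1 ≤ k ≤ p.
Consider xy^0z = xz = a^{p-k} b^p. Since k ≥ 1, the a-count p-k is less than p, so i ≥ j fails; thus xz ∉ L.
Contradiction. Therefore L is not regular.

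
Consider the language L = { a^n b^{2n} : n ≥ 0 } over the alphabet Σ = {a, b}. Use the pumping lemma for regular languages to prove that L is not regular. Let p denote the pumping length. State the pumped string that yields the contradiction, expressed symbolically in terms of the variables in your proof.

a^{p+k} b^{2p}

Assume L is regular; let p be its pumping constant.
Choose w = a^p b^{2p}, which is in L with |w| = 3p ≥ p.
The pumping lemma gives a decomposition w = xyz where |xy| ≤ p and |y| > 0.
The first p characters of w are a's, so xy (and hence y) consists only of a's. Write y = a^k, 1 ≤ k ≤ p.
Pump with i = 2: xy^2z = a^{p+k} b^{2p}. For this to lie in L we would need 2p = 2(p+k), which forces k = 0. But k ≥ 1, so xy^2z ∉ L.
This contradicts the pumping lemma, so L is not regular.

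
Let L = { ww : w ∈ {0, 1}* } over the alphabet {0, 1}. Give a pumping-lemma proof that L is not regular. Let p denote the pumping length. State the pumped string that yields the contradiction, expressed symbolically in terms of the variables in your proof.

Assume L is regular; let p be its pumping constant.
Take w = 0^p 1^p 0^p 1^p = uu where u = 0^p1^p; then w ∈ L and |w| = 4p ≥ p.
The pumping lemma gives a decomposition w = xyz where |xy| ≤ p and |y| > 0.
The first p characters of w are 0's, so xy (and hence y) consists only of 0's. Write y = 0^k, 1 ≤ k ≤ p.
Pump with i = 2: xy^2z = 0^{p+k} 1^p 0^p 1^p, of length 4p+k. Suppose this equals vv. The string starts with 0 and ends with 1, so v does too; thus the boundary between the two copies of v is a 1→0 transition. There is exactly one such transition, at position 2p+k, so |v| = 2p+k and |vv| = 4p+2k ≠ 4p+k since k ≥ 1. So xy^2z ∉ L.
Contradiction. Therefore L is not regular.

0^{p+k} 1^p 0^p 1^p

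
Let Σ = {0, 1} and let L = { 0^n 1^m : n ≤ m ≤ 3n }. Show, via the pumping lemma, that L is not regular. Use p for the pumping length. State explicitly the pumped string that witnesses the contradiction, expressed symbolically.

Assume L is regular; let p be its pumping constant.
Take w = 0^p 1^p ∈ L (since p ≤ p ≤ 3p), with |w| = 2p ≥ p.
By the pumping lemma, w = xyz with |xy| ≤ p and y is nonempty.
Because |xy| ≤ p and w begins with p copies of 0, we have y = 0^k with 1 ≤ k ≤ p.
Pump with i = 2: xy^2z = 0^{p+k} 1^p. Now n = p+k > p = m, so the condition n ≤ m fails. Thus xy^2z ∉ L.
This is a contradiction; hence L is not regular.

0^{p+k} 1^p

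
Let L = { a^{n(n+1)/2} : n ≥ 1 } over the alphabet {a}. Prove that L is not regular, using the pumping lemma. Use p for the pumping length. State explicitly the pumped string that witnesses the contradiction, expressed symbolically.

Toward a contradiction, assume L is regular with pumping length p.
Take w = a^{p(p+1)/2} ∈ L with |w| = p(p+1)/2 ≥ p.
By the pumping lemma, w = xyz with |xy| ≤ p and |y| ≥ 1.
Then y = a^k for some k with 1 ≤ k ≤ p.
Pump with i = 2: xy^2z = a^{p(p+1)/2+k}. Since 1 ≤ k ≤ p, p(p+1)/2 < p(p+1)/2+k ≤ p(p+1)/2+p < (p+1)(p+2)/2, so p(p+1)/2+k is strictly between consecutive triangular numbers. So xy^2z ∉ L.
This contradicts the pumping lemma, so L is not regular.

a^{p(p+1)/2+k}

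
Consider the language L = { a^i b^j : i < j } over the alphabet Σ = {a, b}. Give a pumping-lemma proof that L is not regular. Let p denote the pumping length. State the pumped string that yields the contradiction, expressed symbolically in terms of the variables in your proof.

Suppose for contradiction that L is regular, and let p be the pumping length.
Choose w = a^p b^{p+1} ∈ L, with |w| = 2p+1 ≥ p.
The pumping lemma gives a decomposition w = xyz where |xy| ≤ p and y is nonempty.
Since the first p symbols of w are all a's and |xy| ≤ p, y lies entirely in the leading a-block: y = a^k for some k with 1 ≤ k ≤ p.
Consider xy^2z = a^{p+k} b^{p+1}. Since k ≥ 1, the a-count p+k is at least p+1, so i < j fails; thus xy^2z ∉ L.
This contradicts the pumping lemma, so L is not regular.

a^{p+k} b^{p+1}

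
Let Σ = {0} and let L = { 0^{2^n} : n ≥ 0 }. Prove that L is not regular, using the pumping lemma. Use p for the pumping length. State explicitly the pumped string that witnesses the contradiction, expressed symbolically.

Assume L is regular. Let p be the pumping length given by the pumping lemma.
Take w = 0^{2^p} ∈ L with |w| = 2^p ≥ p.
Write w = xyz as guaranteed by the lemma, with |xy| ≤ p and |y| > 0.
Then y = 0^k for some k with 1 ≤ k ≤ p.
Pump with i = 2: xy^2z = 0^{2^p+k}. Since 1 ≤ k ≤ p < 2^p, we have 2^p < 2^p+k < 2^{p+1}, so 2^p+k is not a power of 2. So xy^2z ∉ L.
Contradiction. Therefore L is not regular.

0^{2^p+k}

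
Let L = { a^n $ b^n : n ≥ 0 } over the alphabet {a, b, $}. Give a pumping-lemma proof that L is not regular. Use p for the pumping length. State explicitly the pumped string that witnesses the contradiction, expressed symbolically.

a^{p+k} $ b^p

Suppose for contradiction that L is regular, and let p be the pumping length.
Take w = a^p $ b^p ∈ L with |w| = 2p+1 ≥ p.
The pumping lemma gives a decomposition w = xyz where |xy| ≤ p and |y| > 0.
Because |xy| ≤ p and w begins with p copies of a, we have y = a^k with 1 ≤ k ≤ p.
Pump with i = 2: xy^2z = a^{p+k} $ b^p, which would require p+k = p. But k ≥ 1, so xy^2z ∉ L.
This is a contradiction; hence L is not regular.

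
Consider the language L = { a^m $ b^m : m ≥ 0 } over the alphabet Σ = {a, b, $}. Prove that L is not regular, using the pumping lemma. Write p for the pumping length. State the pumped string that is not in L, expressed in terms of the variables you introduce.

Toward a contradiction, assume L is regular with pumping length p.
Take w = a^p $ b^p ∈ L with |w| = 2p+1 ≥ p.
By the pumping lemma, w = xyz with |xy| ≤ p and |y| ≥ 1.
Since the first p symbols of w are all a's and |xy| ≤ p, y lies entirely in the leading a-block: y = a^k for some k with 1 ≤ k ≤ p.
Pump with i = 2: xy^2z = a^{p+k} $ b^p, which would require p+k = p. But k ≥ 1, so xy^2z ∉ L.
Contradiction. Therefore L is not regular.

a^{p+k} $ b^p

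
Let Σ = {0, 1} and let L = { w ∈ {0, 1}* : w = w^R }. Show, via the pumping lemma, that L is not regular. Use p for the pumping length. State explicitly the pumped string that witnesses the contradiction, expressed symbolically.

Assume L is regular; let p be its pumping constant.
Take w = 0^p 1 0^p, a palindrome of length 2p+1 ≥ p.
By the pumping lemma, w = xyz with |xy| ≤ p and |y| ≥ 1.
The first p characters of w are 0's, so xy (and hence y) consists only of 0's. Write y = 0^k, 1 ≤ k ≤ p.
Pump with i = 2: xy^2z = 0^{p+k} 1 0^p. Its reverse is 0^p 1 0^{p+k}, which differs from xy^2z since k ≥ 1. So xy^2z is not a palindrome and xy^2z ∉ L.
This is a contradiction; hence L is not regular.

0^{p+k} 1 0^p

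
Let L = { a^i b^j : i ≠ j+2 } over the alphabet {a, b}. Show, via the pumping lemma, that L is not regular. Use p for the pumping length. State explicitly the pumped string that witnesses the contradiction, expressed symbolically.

a^{p+p!} b^{p+p!-2}

Suppose for contradiction that L is regular, and let p be the pumping length.
Choose w = a^p b^{p+p!-2}. Since p ≠ (p+p!-2)+2 = p+p!, w ∈ L; and |w| ≥ p.
By the pumping lemma, w = xyz with |xy| ≤ p and y is nonempty.
Because |xy| ≤ p and w begins with p copies of a, we have y = a^k with 1 ≤ k ≤ p.
Since 1 ≤ k ≤ p, k divides p!; set t = 1 + p!/k. Then xy^t z has p + (p!/k)·k = p + p! copies of a. Now the a-count is p+p! and (b-count)+2 = (p+p!-2)+2 = p+p!, so i ≠ j+2 fails. So xy^t z = a^{p+p!} b^{p+p!-2} ∉ L.
Contradiction. Therefore L is not regular.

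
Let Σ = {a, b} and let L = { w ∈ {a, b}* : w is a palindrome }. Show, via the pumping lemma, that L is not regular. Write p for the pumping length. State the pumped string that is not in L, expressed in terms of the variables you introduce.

Suppose for contradiction that L is regular, and let p be the pumping length.
Take w = a^p b a^p, a palindrome of length 2p+1 ≥ p.
The pumping lemma gives a decomposition w = xyz where |xy| ≤ p and |y| ≥ 1.
Since the first p symbols of w are all a's and |xy| ≤ p, y lies entirely in the leading a-block: y = a^k for some k with 1 ≤ k ≤ p.
Pump with i = 2: xy^2z = a^{p+k} b a^p. Its reverse is a^p b a^{p+k}, which differs from xy^2z since k ≥ 1. So xy^2z is not a palindrome and xy^2z ∉ L.
Contradiction. Therefore L is not regular.

a^{p+k} b a^p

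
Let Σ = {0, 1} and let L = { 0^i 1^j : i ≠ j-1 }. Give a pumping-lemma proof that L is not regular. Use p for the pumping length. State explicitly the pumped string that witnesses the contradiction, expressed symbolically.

Assume L is regular. Let p be the pumping length given by the pumping lemma.
Choose w = 0^p 1^{p+p!+1}. Since p ≠ (p+p!+1)-1 = p+p!, w ∈ L; and |w| ≥ p.
Write w = xyz as guaranteed by the lemma, with |xy| ≤ p and |y| ≥ 1.
Because |xy| ≤ p and w begins with p copies of 0, we have y = 0^k with 1 ≤ k ≤ p.
Since 1 ≤ k ≤ p, k divides p!; set t = 1 + p!/k. Then xy^t z has p + (p!/k)·k = p + p! copies of 0. Now the 0-count is p+p! and (1-count)-1 = (p+p!+1)-1 = p+p!, so i ≠ j-1 fails. So xy^t z = 0^{p+p!} 1^{p+p!+1} ∉ L.
Contradiction. Therefore L is not regular.

0^{p+p!} 1^{p+p!+1}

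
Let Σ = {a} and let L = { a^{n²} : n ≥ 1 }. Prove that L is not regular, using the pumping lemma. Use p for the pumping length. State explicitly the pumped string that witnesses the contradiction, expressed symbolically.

a^{p²+k}

Toward a contradiction, assume L is regular with pumping length p.
Take w = a^{p²} ∈ L with |w| = p² ≥ p.
The pumping lemma gives a decomposition w = xyz where |xy| ≤ p and y is nonempty.
Then y = a^k for some k with 1 ≤ k ≤ p.
Pump with i = 2: xy^2z = a^{p²+k}. Since 1 ≤ k ≤ p, p² < p²+k ≤ p²+p < (p+1)², so p²+k lies strictly between consecutive squares and is not a perfect square. So xy^2z ∉ L.
Contradiction. Therefore L is not regular.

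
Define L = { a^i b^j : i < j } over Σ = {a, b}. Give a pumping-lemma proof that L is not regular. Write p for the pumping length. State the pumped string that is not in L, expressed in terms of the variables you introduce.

a^{p+k} b^{p+1}

Assume L is regular. Let p be the pumping length given by the pumping lemma.
Choose w = a^p b^{p+1} ∈ L, with |w| = 2p+1 ≥ p.
Write w = xyz as guaranteed by the lemma, with |xy| ≤ p and |y| ≥ 1.
Because |xy| ≤ p and w begins with p copies of a, we have y = a^k with 1 ≤ k ≤ p.
Consider xy^2z = a^{p+k} b^{p+1}. Since k ≥ 1, the a-count p+k is at least p+1, so i < j fails; thus xy^2z ∉ L.
This contradicts the pumping lemma, so L is not regular.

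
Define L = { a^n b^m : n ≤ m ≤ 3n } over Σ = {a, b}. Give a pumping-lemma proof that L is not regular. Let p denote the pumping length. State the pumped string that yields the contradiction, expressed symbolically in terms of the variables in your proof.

a^{p+k} b^p

Suppose for contradiction that L is regular, and let p be the pumping length.
Take w = a^p b^p ∈ L (since p ≤ p ≤ 3p), with |w| = 2p ≥ p.
Write w = xyz as guaranteed by the lemma, with |xy| ≤ p and |y| > 0.
Since the first p symbols of w are all a's and |xy| ≤ p, y lies entirely in the leading a-block: y = a^k for some k with 1 ≤ k ≤ p.
Pump with i = 2: xy^2z = a^{p+k} b^p. Now n = p+k > p = m, so the condition n ≤ m fails. Thus xy^2z ∉ L.
This is a contradiction; hence L is not regular.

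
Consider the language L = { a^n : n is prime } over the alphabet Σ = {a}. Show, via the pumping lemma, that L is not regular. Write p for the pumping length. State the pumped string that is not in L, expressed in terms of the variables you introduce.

Assume L is regular; let p be its pumping constant.
Let q be a prime with q ≥ p+2 (infinitely many primes exist), and take w = a^q ∈ L with |w| = q ≥ p.
Write w = xyz as guaranteed by the lemma, with |xy| ≤ p and y is nonempty.
Then y = a^k for some k with 1 ≤ k ≤ p.
Since 1 ≤ k ≤ p, |xz| = q-k. Pump with i = q+1: |xy^{q+1}z| = (q-k)+(q+1)k = q+qk = q(1+k), which is composite (both factors ≥ 2). So xy^{q+1}z = a^{q(1+k)} ∉ L.
This contradicts the pumping lemma, so L is not regular.

a^{q(1+k)}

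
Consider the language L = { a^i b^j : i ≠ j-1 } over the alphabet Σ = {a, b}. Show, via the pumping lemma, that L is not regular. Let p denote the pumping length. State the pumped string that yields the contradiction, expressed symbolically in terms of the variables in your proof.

Assume L is regular. Let p be the pumping length given by the pumping lemma.
Choose w = a^p b^{p+p!+1}. Since p ≠ (p+p!+1)-1 = p+p!, w ∈ L; and |w| ≥ p.
Write w = xyz as guaranteed by the lemma, with |xy| ≤ p and y is nonempty.
The first p characters of w are a's, so xy (and hence y) consists only of a's. Write y = a^k, 1 ≤ k ≤ p.
Since 1 ≤ k ≤ p, k divides p!; set t = 1 + p!/k. Then xy^t z has p + (p!/k)·k = p + p! copies of a. Now the a-count is p+p! and (b-count)-1 = (p+p!+1)-1 = p+p!, so i ≠ j-1 fails. So xy^t z = a^{p+p!} b^{p+p!+1} ∉ L.
Contradiction. Therefore L is not regular.

a^{p+p!} b^{p+p!+1}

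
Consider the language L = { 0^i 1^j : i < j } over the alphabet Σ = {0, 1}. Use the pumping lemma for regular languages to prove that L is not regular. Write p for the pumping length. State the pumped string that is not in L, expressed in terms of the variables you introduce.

Assume L is regular; let p be its pumping constant.
Choose w = 0^p 1^{p+1} ∈ L, with |w| = 2p+1 ≥ p.
By the pumping lemma, w = xyz with |xy| ≤ p and |y| > 0.
The first p characters of w are 0's, so xy (and hence y) consists only of 0's. Write y = 0^k, 1 ≤ k ≤ p.
Consider xy^2z = 0^{p+k} 1^{p+1}. Since k ≥ 1, the 0-count p+k is at least p+1, so i < j fails; thus xy^2z ∉ L.
This contradicts the pumping lemma, so L is not regular.

0^{p+k} 1^{p+1}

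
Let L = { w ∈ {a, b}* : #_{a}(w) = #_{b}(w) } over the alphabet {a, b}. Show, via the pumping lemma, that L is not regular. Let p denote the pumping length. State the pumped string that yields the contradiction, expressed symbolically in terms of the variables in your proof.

Assume L is regular. Let p be the pumping length given by the pumping lemma.
Choose w = a^p b^p ∈ L with |w| = 2p ≥ p.
The pumping lemma gives a decomposition w = xyz where |xy| ≤ p and y is nonempty.
The first p characters of w are a's, so xy (and hence y) consists only of a's. Write y = a^k, 1 ≤ k ≤ p.
Pump with i = 2: xy^2z = a^{p+k} b^p has p+k occurrences of a but only p of b. Since k ≥ 1 the counts differ, so xy^2z ∉ L.
Contradiction. Therefore L is not regular.

a^{p+k} b^p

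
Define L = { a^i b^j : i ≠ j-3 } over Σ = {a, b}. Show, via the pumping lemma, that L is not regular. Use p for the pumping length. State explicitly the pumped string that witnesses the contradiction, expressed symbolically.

a^{p+p!} b^{p+p!+3}

Assume L is regular; let p be its pumping constant.
Choose w = a^p b^{p+p!+3}. Since p ≠ (p+p!+3)-3 = p+p!, w ∈ L; and |w| ≥ p.
The pumping lemma gives a decomposition w = xyz where |xy| ≤ p and y is nonempty.
The first p characters of w are a's, so xy (and hence y) consists only of a's. Write y = a^k, 1 ≤ k ≤ p.
Since 1 ≤ k ≤ p, k divides p!; set t = 1 + p!/k. Then xy^t z has p + (p!/k)·k = p + p! copies of a. Now the a-count is p+p! and (b-count)-3 = (p+p!+3)-3 = p+p!, so i ≠ j-3 fails. So xy^t z = a^{p+p!} b^{p+p!+3} ∉ L.
This is a contradiction; hence L is not regular.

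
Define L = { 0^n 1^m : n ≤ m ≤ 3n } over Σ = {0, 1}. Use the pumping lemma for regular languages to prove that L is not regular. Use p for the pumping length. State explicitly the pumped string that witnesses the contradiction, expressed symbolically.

Assume L is regular. Let p be the pumping length given by the pumping lemma.
Take w = 0^p 1^p ∈ L (since p ≤ p ≤ 3p), with |w| = 2p ≥ p.
By the pumping lemma, w = xyz with |xy| ≤ p and |y| ≥ 1.
Since the first p symbols of w are all 0's and |xy| ≤ p, y lies entirely in the leading 0-block: y = 0^k for some k with 1 ≤ k ≤ p.
Pump with i = 2: xy^2z = 0^{p+k} 1^p. Now n = p+k > p = m, so the condition n ≤ m fails. Thus xy^2z ∉ L.
This contradicts the pumping lemma, so L is not regular.

0^{p+k} 1^p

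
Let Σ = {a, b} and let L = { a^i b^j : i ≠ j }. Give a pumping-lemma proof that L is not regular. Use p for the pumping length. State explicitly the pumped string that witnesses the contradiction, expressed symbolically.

Assume L is regular. Let p be the pumping length given by the pumping lemma.
Choose w = a^p b^{p+p!}. Since p ≠ p+p!, w ∈ L; and |w| ≥ p.
Write w = xyz as guaranteed by the lemma, with |xy| ≤ p and y is nonempty.
Because |xy| ≤ p and w begins with p copies of a, we have y = a^k with 1 ≤ k ≤ p.
Since 1 ≤ k ≤ p, k divides p!; set t = 1 + p!/k. Then xy^t z has p + (p!/k)·k = p + p! copies of a. Now the a-count equals the b-count, so i ≠ j fails. So xy^t z = a^{p+p!} b^{p+p!} ∉ L.
This contradicts the pumping lemma, so L is not regular.

a^{p+p!} b^{p+p!}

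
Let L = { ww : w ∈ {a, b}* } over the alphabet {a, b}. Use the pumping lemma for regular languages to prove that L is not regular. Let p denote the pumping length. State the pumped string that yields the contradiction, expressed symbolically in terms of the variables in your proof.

Assume L is regular. Let p be the pumping length given by the pumping lemma.
Take w = a^p b^p a^p b^p = uu where u = a^pb^p; then w ∈ L and |w| = 4p ≥ p.
Write w = xyz as guaranteed by the lemma, with |xy| ≤ p and |y| > 0.
Because |xy| ≤ p and w begins with p copies of a, we have y = a^k with 1 ≤ k ≤ p.
Pump with i = 2: xy^2z = a^{p+k} b^p a^p b^p, of length 4p+k. Suppose this equals vv. The string starts with a and ends with b, so v does too; thus the boundary between the two copies of v is a b→a transition. There is exactly one such transition, at position 2p+k, so |v| = 2p+k and |vv| = 4p+2k ≠ 4p+k since k ≥ 1. So xy^2z ∉ L.
This is a contradiction; hence L is not regular.

a^{p+k} b^p a^p b^p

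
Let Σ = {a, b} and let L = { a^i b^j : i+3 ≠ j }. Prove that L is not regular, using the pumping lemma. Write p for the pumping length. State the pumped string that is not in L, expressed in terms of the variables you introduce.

a^{p+p!} b^{p+p!+3}

Toward a contradiction, assume L is regular with pumping length p.
Choose w = a^p b^{p+p!+3}. Since p ≠ (p+p!+3)-3 = p+p!, w ∈ L; and |w| ≥ p.
Write w = xyz as guaranteed by the lemma, with |xy| ≤ p and |y| > 0.
Since the first p symbols of w are all a's and |xy| ≤ p, y lies entirely in the leading a-block: y = a^k for some k with 1 ≤ k ≤ p.
Since 1 ≤ k ≤ p, k divides p!; set t = 1 + p!/k. Then xy^t z has p + (p!/k)·k = p + p! copies of a. Now the a-count is p+p! and (b-count)-3 = (p+p!+3)-3 = p+p!, so i+3 ≠ j fails. So xy^t z = a^{p+p!} b^{p+p!+3} ∉ L.
This contradicts the pumping lemma, so L is not regular.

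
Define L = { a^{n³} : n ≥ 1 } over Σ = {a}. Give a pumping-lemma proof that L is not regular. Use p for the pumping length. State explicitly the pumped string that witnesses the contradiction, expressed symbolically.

a^{p³+k}

Assume L is regular; let p be its pumping constant.
Take w = a^{p³} ∈ L with |w| = p³ ≥ p.
The pumping lemma gives a decomposition w = xyz where |xy| ≤ p and y is nonempty.
Then y = a^k for some k with 1 ≤ k ≤ p.
Pump with i = 2: xy^2z = a^{p³+k}. Since 1 ≤ k ≤ p, p³ < p³+k ≤ p³+p < p³+3p²+3p+1 = (p+1)³, so p³+k is not a perfect cube. So xy^2z ∉ L.
This is a contradiction; hence L is not regular.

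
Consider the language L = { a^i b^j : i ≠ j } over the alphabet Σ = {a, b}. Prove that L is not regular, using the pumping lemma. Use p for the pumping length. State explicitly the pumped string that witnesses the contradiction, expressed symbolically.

Toward a contradiction, assume L is regular with pumping length p.
Choose w = a^p b^{p+p!}. Since p ≠ p+p!, w ∈ L; and |w| ≥ p.
Write w = xyz as guaranteed by the lemma, with |xy| ≤ p and y is nonempty.
Because |xy| ≤ p and w begins with p copies of a, we have y = a^k with 1 ≤ k ≤ p.
Since 1 ≤ k ≤ p, k divides p!; set t = 1 + p!/k. Then xy^t z has p + (p!/k)·k = p + p! copies of a. Now the a-count equals the b-count, so i ≠ j fails. So xy^t z = a^{p+p!} b^{p+p!} ∉ L.
This contradicts the pumping lemma, so L is not regular.

a^{p+p!} b^{p+p!}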